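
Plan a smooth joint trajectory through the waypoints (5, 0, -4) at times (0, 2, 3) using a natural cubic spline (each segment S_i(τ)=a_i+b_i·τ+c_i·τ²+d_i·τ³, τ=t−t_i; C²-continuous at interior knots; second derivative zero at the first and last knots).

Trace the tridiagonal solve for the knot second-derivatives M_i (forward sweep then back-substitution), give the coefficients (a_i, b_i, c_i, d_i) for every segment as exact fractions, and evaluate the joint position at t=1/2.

  seg 0: a=5 b=-2 c=0 d=-1/8
  seg 1: a=0 b=-7/2 c=-3/4 d=1/4
S(1/2) = 255/64

Δ: Δ0=-5/2, Δ1=-4
row 1: diag=6, rhs=-9; c'=1/6, d'=-3/2
back: M1=-3/2
M: M0=0, M1=-3/2, M2=0
seg 0: a=5, c=M0/2=0, d=(M1−M0)/(6·2)=-1/8, b=Δ0−h0·(2M0+M1)/6=-2
seg 1: a=0, c=M1/2=-3/4, d=(M2−M1)/(6·1)=1/4, b=Δ1−h1·(2M1+M2)/6=-7/2
t_q=1/2 → seg 0, τ=1/2; S=5+-2·τ+0·τ²+-1/8·τ³=255/64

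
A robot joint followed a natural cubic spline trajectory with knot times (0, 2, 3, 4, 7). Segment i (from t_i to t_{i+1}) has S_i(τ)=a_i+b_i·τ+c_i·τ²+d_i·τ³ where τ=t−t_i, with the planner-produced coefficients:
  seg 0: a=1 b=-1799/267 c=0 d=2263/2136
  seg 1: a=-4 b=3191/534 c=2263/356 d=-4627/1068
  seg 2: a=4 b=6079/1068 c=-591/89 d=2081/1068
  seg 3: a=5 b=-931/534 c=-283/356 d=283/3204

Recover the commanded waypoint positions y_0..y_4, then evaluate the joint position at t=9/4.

y_0 = S_0(0) = a_0 = 1
y_1 = S_1(0) = a_1 = -4
y_2 = S_2(0) = a_2 = 4
y_3 = S_3(0) = a_3 = 5
y_4 = S_3(3) = -5
t_q=9/4 is in segment 1 (τ=1/4); S_1(τ)=-49589/22784

y_0=1 y_1=-4 y_2=4 y_3=5 y_4=-5
S(9/4) = -49589/22784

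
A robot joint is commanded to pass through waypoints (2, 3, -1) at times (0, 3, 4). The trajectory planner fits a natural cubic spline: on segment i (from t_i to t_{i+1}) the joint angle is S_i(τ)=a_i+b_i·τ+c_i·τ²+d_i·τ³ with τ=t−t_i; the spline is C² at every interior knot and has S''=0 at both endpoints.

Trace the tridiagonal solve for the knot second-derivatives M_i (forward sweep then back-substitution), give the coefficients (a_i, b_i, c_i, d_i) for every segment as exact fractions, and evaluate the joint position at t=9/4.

  seg 0: a=2 b=47/24 c=0 d=-13/72
  seg 1: a=3 b=-35/12 c=-13/8 d=13/24
S(9/4) = 2227/512

Δ: Δ0=1/3, Δ1=-4
row 1: diag=8, rhs=-26; c'=1/8, d'=-13/4
back: M1=-13/4
M: M0=0, M1=-13/4, M2=0
seg 0: a=2, c=M0/2=0, d=(M1−M0)/(6·3)=-13/72, b=Δ0−h0·(2M0+M1)/6=47/24
seg 1: a=3, c=M1/2=-13/8, d=(M2−M1)/(6·1)=13/24, b=Δ1−h1·(2M1+M2)/6=-35/12
t_q=9/4 → seg 0, τ=9/4; S=2+47/24·τ+0·τ²+-13/72·τ³=2227/512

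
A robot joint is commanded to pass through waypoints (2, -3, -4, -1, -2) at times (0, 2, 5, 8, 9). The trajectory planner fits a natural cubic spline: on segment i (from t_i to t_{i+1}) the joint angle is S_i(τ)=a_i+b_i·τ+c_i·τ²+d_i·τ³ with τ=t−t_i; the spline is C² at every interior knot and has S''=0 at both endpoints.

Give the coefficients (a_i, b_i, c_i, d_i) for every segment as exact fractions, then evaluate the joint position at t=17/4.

  seg 0: a=2 b=-1136/399 c=0 d=277/3192
  seg 1: a=-3 b=-1441/798 c=277/532 d=-143/14364
  seg 2: a=-4 b=1675/1596 c=172/399 d=-2143/14364
  seg 3: a=-1 b=-313/798 c=-485/532 d=485/1596
S(17/4) = -154593/34048

Δ: Δ0=-5/2, Δ1=-1/3, Δ2=1, Δ3=-1
row 1: diag=10, rhs=13; c'=3/10, d'=13/10
row 2: denom=12−3·3/10=111/10; d'=(8−3·13/10)/(111/10)=41/111
row 3: denom=8−3·10/37=266/37; d'=(-12−3·41/111)/(266/37)=-485/266
back: M3=-485/266
back: M2=41/111−10/37·-485/266=344/399
back: M1=13/10−3/10·344/399=277/266
M: M0=0, M1=277/266, M2=344/399, M3=-485/266, M4=0
seg 0: a=2, c=M0/2=0, d=(M1−M0)/(6·2)=277/3192, b=Δ0−h0·(2M0+M1)/6=-1136/399
seg 1: a=-3, c=M1/2=277/532, d=(M2−M1)/(6·3)=-143/14364, b=Δ1−h1·(2M1+M2)/6=-1441/798
seg 2: a=-4, c=M2/2=172/399, d=(M3−M2)/(6·3)=-2143/14364, b=Δ2−h2·(2M2+M3)/6=1675/1596
seg 3: a=-1, c=M3/2=-485/532, d=(M4−M3)/(6·1)=485/1596, b=Δ3−h3·(2M3+M4)/6=-313/798
t_q=17/4 → seg 1, τ=9/4; S=-3+-1441/798·τ+277/532·τ²+-143/14364·τ³=-154593/34048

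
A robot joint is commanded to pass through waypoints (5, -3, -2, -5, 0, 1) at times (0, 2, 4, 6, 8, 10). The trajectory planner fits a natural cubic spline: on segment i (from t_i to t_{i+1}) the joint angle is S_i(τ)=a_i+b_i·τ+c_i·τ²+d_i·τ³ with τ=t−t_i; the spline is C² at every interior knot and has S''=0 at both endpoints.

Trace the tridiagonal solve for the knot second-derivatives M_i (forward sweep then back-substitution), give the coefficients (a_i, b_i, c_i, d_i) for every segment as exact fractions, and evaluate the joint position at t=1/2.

  seg 0: a=5 b=-1136/209 c=0 d=75/209
  seg 1: a=-3 b=-236/209 c=450/209 d=-1119/1672
  seg 2: a=-2 b=-229/418 c=-1557/836 d=61/88
  seg 3: a=-5 b=67/209 c=480/209 d=-1009/1672
  seg 4: a=0 b=947/418 c=-1107/836 d=369/1672
S(1/2) = 3891/1672

Δ: Δ0=-4, Δ1=1/2, Δ2=-3/2, Δ3=5/2, Δ4=1/2
row 1: diag=8, rhs=27; c'=1/4, d'=27/8
row 2: denom=8−2·1/4=15/2; d'=(-12−2·27/8)/(15/2)=-5/2
row 3: denom=8−2·4/15=112/15; d'=(24−2·-5/2)/(112/15)=435/112
row 4: denom=8−2·15/56=209/28; d'=(-12−2·435/112)/(209/28)=-1107/418
back: M4=-1107/418
back: M3=435/112−15/56·-1107/418=960/209
back: M2=-5/2−4/15·960/209=-1557/418
back: M1=27/8−1/4·-1557/418=900/209
M: M0=0, M1=900/209, M2=-1557/418, M3=960/209, M4=-1107/418, M5=0
seg 0: a=5, c=M0/2=0, d=(M1−M0)/(6·2)=75/209, b=Δ0−h0·(2M0+M1)/6=-1136/209
seg 1: a=-3, c=M1/2=450/209, d=(M2−M1)/(6·2)=-1119/1672, b=Δ1−h1·(2M1+M2)/6=-236/209
seg 2: a=-2, c=M2/2=-1557/836, d=(M3−M2)/(6·2)=61/88, b=Δ2−h2·(2M2+M3)/6=-229/418
seg 3: a=-5, c=M3/2=480/209, d=(M4−M3)/(6·2)=-1009/1672, b=Δ3−h3·(2M3+M4)/6=67/209
seg 4: a=0, c=M4/2=-1107/836, d=(M5−M4)/(6·2)=369/1672, b=Δ4−h4·(2M4+M5)/6=947/418
t_q=1/2 → seg 0, τ=1/2; S=5+-1136/209·τ+0·τ²+75/209·τ³=3891/1672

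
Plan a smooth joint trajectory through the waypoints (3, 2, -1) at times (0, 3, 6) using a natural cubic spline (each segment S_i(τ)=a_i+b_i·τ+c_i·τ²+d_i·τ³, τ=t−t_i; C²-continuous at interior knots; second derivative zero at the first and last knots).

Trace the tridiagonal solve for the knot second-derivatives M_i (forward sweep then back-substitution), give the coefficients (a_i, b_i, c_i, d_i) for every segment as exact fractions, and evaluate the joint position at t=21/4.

Δ: Δ0=-1/3, Δ1=-1
row 1: diag=12, rhs=-4; c'=1/4, d'=-1/3
back: M1=-1/3
M: M0=0, M1=-1/3, M2=0
seg 0: a=3, c=M0/2=0, d=(M1−M0)/(6·3)=-1/54, b=Δ0−h0·(2M0+M1)/6=-1/6
seg 1: a=2, c=M1/2=-1/6, d=(M2−M1)/(6·3)=1/54, b=Δ1−h1·(2M1+M2)/6=-2/3
t_q=21/4 → seg 1, τ=9/4; S=2+-2/3·τ+-1/6·τ²+1/54·τ³=-17/128

  seg 0: a=3 b=-1/6 c=0 d=-1/54
  seg 1: a=2 b=-2/3 c=-1/6 d=1/54
S(21/4) = -17/128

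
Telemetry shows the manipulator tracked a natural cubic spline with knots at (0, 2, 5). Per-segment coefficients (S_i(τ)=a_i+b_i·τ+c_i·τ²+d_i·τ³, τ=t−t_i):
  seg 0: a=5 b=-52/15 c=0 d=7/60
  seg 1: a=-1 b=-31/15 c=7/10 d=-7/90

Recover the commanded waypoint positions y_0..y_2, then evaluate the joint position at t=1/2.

y_0 = S_0(0) = a_0 = 5
y_1 = S_1(0) = a_1 = -1
y_2 = S_1(3) = -3
t_q=1/2 is in segment 0 (τ=1/2); S_0(τ)=105/32

y_0=5 y_1=-1 y_2=-3
S(1/2) = 105/32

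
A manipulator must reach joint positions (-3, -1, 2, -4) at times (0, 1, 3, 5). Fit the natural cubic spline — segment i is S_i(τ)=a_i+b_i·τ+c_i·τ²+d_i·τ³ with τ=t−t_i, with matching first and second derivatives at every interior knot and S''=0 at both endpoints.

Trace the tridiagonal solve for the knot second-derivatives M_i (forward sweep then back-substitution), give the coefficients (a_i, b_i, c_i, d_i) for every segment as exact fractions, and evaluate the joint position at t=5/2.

Δ: Δ0=2, Δ1=3/2, Δ2=-3
row 1: diag=6, rhs=-3; c'=1/3, d'=-1/2
row 2: denom=8−2·1/3=22/3; d'=(-27−2·-1/2)/(22/3)=-39/11
back: M2=-39/11
back: M1=-1/2−1/3·-39/11=15/22
M: M0=0, M1=15/22, M2=-39/11, M3=0
seg 0: a=-3, c=M0/2=0, d=(M1−M0)/(6·1)=5/44, b=Δ0−h0·(2M0+M1)/6=83/44
seg 1: a=-1, c=M1/2=15/44, d=(M2−M1)/(6·2)=-31/88, b=Δ1−h1·(2M1+M2)/6=49/22
seg 2: a=2, c=M2/2=-39/22, d=(M3−M2)/(6·2)=13/44, b=Δ2−h2·(2M2+M3)/6=-7/11
t_q=5/2 → seg 1, τ=3/2; S=-1+49/22·τ+15/44·τ²+-31/88·τ³=1351/704

  seg 0: a=-3 b=83/44 c=0 d=5/44
  seg 1: a=-1 b=49/22 c=15/44 d=-31/88
  seg 2: a=2 b=-7/11 c=-39/22 d=13/44
S(5/2) = 1351/704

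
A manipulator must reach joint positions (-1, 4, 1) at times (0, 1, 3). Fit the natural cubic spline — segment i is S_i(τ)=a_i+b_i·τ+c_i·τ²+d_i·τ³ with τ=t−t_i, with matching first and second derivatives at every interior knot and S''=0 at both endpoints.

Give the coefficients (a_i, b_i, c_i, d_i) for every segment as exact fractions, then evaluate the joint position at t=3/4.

Δ: Δ0=5, Δ1=-3/2
row 1: diag=6, rhs=-39; c'=1/3, d'=-13/2
back: M1=-13/2
M: M0=0, M1=-13/2, M2=0
seg 0: a=-1, c=M0/2=0, d=(M1−M0)/(6·1)=-13/12, b=Δ0−h0·(2M0+M1)/6=73/12
seg 1: a=4, c=M1/2=-13/4, d=(M2−M1)/(6·2)=13/24, b=Δ1−h1·(2M1+M2)/6=17/6
t_q=3/4 → seg 0, τ=3/4; S=-1+73/12·τ+0·τ²+-13/12·τ³=795/256

  seg 0: a=-1 b=73/12 c=0 d=-13/12
  seg 1: a=4 b=17/6 c=-13/4 d=13/24
S(3/4) = 795/256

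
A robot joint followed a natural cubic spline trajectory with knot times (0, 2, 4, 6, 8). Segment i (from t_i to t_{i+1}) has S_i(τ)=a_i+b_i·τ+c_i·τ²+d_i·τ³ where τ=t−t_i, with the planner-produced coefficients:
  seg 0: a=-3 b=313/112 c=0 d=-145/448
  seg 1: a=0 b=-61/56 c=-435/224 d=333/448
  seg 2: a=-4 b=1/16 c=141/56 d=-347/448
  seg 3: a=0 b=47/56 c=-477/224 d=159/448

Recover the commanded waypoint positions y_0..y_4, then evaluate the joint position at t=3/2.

y_0=-3 y_1=0 y_2=-4 y_3=0 y_4=-4
S(3/2) = 51/512

y_0 = S_0(0) = a_0 = -3
y_1 = S_1(0) = a_1 = 0
y_2 = S_2(0) = a_2 = -4
y_3 = S_3(0) = a_3 = 0
y_4 = S_3(2) = -4
t_q=3/2 is in segment 0 (τ=3/2); S_0(τ)=51/512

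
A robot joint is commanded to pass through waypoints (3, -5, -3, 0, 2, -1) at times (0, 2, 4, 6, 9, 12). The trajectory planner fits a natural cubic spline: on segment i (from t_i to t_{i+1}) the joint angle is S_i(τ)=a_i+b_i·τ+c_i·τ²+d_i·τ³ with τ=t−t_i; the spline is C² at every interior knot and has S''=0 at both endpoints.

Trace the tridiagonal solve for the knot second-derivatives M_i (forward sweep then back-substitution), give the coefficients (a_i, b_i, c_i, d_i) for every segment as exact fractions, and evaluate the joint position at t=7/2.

  seg 0: a=3 b=-16621/3138 c=0 d=4069/12552
  seg 1: a=-5 b=-2207/1569 c=4069/2092 d=-4655/12552
  seg 2: a=-3 b=6035/3138 c=-293/1046 d=215/6276
  seg 3: a=0 b=3809/3138 c=-39/523 d=-1015/28242
  seg 4: a=2 b=-320/1569 c=-1249/3138 d=1249/28242
S(7/2) = -133395/33472

Δ: Δ0=-4, Δ1=1, Δ2=3/2, Δ3=2/3, Δ4=-1
row 1: diag=8, rhs=30; c'=1/4, d'=15/4
row 2: denom=8−2·1/4=15/2; d'=(3−2·15/4)/(15/2)=-3/5
row 3: denom=10−2·4/15=142/15; d'=(-5−2·-3/5)/(142/15)=-57/142
row 4: denom=12−3·45/142=1569/142; d'=(-10−3·-57/142)/(1569/142)=-1249/1569
back: M4=-1249/1569
back: M3=-57/142−45/142·-1249/1569=-78/523
back: M2=-3/5−4/15·-78/523=-293/523
back: M1=15/4−1/4·-293/523=4069/1046
M: M0=0, M1=4069/1046, M2=-293/523, M3=-78/523, M4=-1249/1569, M5=0
seg 0: a=3, c=M0/2=0, d=(M1−M0)/(6·2)=4069/12552, b=Δ0−h0·(2M0+M1)/6=-16621/3138
seg 1: a=-5, c=M1/2=4069/2092, d=(M2−M1)/(6·2)=-4655/12552, b=Δ1−h1·(2M1+M2)/6=-2207/1569
seg 2: a=-3, c=M2/2=-293/1046, d=(M3−M2)/(6·2)=215/6276, b=Δ2−h2·(2M2+M3)/6=6035/3138
seg 3: a=0, c=M3/2=-39/523, d=(M4−M3)/(6·3)=-1015/28242, b=Δ3−h3·(2M3+M4)/6=3809/3138
seg 4: a=2, c=M4/2=-1249/3138, d=(M5−M4)/(6·3)=1249/28242, b=Δ4−h4·(2M4+M5)/6=-320/1569
t_q=7/2 → seg 1, τ=3/2; S=-5+-2207/1569·τ+4069/2092·τ²+-4655/12552·τ³=-133395/33472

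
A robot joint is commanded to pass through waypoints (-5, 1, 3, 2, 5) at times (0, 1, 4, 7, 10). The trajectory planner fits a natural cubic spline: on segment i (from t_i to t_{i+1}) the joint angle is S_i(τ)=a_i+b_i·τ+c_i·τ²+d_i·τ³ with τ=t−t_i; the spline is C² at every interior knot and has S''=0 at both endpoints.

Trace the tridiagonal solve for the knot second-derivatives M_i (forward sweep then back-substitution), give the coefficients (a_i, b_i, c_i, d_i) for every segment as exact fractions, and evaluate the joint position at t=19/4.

  seg 0: a=-5 b=542/81 c=0 d=-56/81
  seg 1: a=1 b=374/81 c=-56/27 d=184/729
  seg 2: a=3 b=-82/81 c=16/81 d=7/729
  seg 3: a=2 b=35/81 c=23/81 d=-23/729
S(19/4) = 1357/576

Δ: Δ0=6, Δ1=2/3, Δ2=-1/3, Δ3=1
row 1: diag=8, rhs=-32; c'=3/8, d'=-4
row 2: denom=12−3·3/8=87/8; d'=(-6−3·-4)/(87/8)=16/29
row 3: denom=12−3·8/29=324/29; d'=(8−3·16/29)/(324/29)=46/81
back: M3=46/81
back: M2=16/29−8/29·46/81=32/81
back: M1=-4−3/8·32/81=-112/27
M: M0=0, M1=-112/27, M2=32/81, M3=46/81, M4=0
seg 0: a=-5, c=M0/2=0, d=(M1−M0)/(6·1)=-56/81, b=Δ0−h0·(2M0+M1)/6=542/81
seg 1: a=1, c=M1/2=-56/27, d=(M2−M1)/(6·3)=184/729, b=Δ1−h1·(2M1+M2)/6=374/81
seg 2: a=3, c=M2/2=16/81, d=(M3−M2)/(6·3)=7/729, b=Δ2−h2·(2M2+M3)/6=-82/81
seg 3: a=2, c=M3/2=23/81, d=(M4−M3)/(6·3)=-23/729, b=Δ3−h3·(2M3+M4)/6=35/81
t_q=19/4 → seg 2, τ=3/4; S=3+-82/81·τ+16/81·τ²+7/729·τ³=1357/576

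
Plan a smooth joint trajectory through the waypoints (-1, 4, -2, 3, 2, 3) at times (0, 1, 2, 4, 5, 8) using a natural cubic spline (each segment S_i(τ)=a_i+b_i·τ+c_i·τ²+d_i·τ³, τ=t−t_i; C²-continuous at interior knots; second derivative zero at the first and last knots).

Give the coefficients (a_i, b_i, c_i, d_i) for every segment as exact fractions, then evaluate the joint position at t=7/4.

Δ: Δ0=5, Δ1=-6, Δ2=5/2, Δ3=-1, Δ4=1/3
row 1: diag=4, rhs=-66; c'=1/4, d'=-33/2
row 2: denom=6−1·1/4=23/4; d'=(51−1·-33/2)/(23/4)=270/23
row 3: denom=6−2·8/23=122/23; d'=(-21−2·270/23)/(122/23)=-1023/122
row 4: denom=8−1·23/122=953/122; d'=(8−1·-1023/122)/(953/122)=1999/953
back: M4=1999/953
back: M3=-1023/122−23/122·1999/953=-8368/953
back: M2=270/23−8/23·-8368/953=14098/953
back: M1=-33/2−1/4·14098/953=-19249/953
M: M0=0, M1=-19249/953, M2=14098/953, M3=-8368/953, M4=1999/953, M5=0
seg 0: a=-1, c=M0/2=0, d=(M1−M0)/(6·1)=-19249/5718, b=Δ0−h0·(2M0+M1)/6=47839/5718
seg 1: a=4, c=M1/2=-19249/1906, d=(M2−M1)/(6·1)=33347/5718, b=Δ1−h1·(2M1+M2)/6=-4954/2859
seg 2: a=-2, c=M2/2=7049/953, d=(M3−M2)/(6·2)=-11233/5718, b=Δ2−h2·(2M2+M3)/6=-25361/5718
seg 3: a=3, c=M3/2=-4184/953, d=(M4−M3)/(6·1)=10367/5718, b=Δ3−h3·(2M3+M4)/6=9019/5718
seg 4: a=2, c=M4/2=1999/1906, d=(M5−M4)/(6·3)=-1999/17154, b=Δ4−h4·(2M4+M5)/6=-5044/2859
t_q=7/4 → seg 1, τ=3/4; S=4+-4954/2859·τ+-19249/1906·τ²+33347/5718·τ³=-63433/121984

  seg 0: a=-1 b=47839/5718 c=0 d=-19249/5718
  seg 1: a=4 b=-4954/2859 c=-19249/1906 d=33347/5718
  seg 2: a=-2 b=-25361/5718 c=7049/953 d=-11233/5718
  seg 3: a=3 b=9019/5718 c=-4184/953 d=10367/5718
  seg 4: a=2 b=-5044/2859 c=1999/1906 d=-1999/17154
S(7/4) = -63433/121984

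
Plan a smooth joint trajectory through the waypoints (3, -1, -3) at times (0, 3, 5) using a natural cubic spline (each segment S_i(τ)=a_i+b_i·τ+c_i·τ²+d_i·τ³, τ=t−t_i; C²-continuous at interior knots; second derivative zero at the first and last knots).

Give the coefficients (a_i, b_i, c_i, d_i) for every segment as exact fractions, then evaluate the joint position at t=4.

Δ: Δ0=-4/3, Δ1=-1
row 1: diag=10, rhs=2; c'=1/5, d'=1/5
back: M1=1/5
M: M0=0, M1=1/5, M2=0
seg 0: a=3, c=M0/2=0, d=(M1−M0)/(6·3)=1/90, b=Δ0−h0·(2M0+M1)/6=-43/30
seg 1: a=-1, c=M1/2=1/10, d=(M2−M1)/(6·2)=-1/60, b=Δ1−h1·(2M1+M2)/6=-17/15
t_q=4 → seg 1, τ=1; S=-1+-17/15·τ+1/10·τ²+-1/60·τ³=-41/20

  seg 0: a=3 b=-43/30 c=0 d=1/90
  seg 1: a=-1 b=-17/15 c=1/10 d=-1/60
S(4) = -41/20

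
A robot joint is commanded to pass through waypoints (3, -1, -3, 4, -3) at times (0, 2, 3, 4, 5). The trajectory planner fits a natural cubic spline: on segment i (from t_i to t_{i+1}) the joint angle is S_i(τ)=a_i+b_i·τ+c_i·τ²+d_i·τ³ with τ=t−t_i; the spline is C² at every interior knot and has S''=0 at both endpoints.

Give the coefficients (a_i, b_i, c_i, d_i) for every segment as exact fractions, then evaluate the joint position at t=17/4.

  seg 0: a=3 b=-36/43 c=0 d=-25/86
  seg 1: a=-1 b=-186/43 c=-75/43 d=175/43
  seg 2: a=-3 b=189/43 c=450/43 d=-338/43
  seg 3: a=4 b=75/43 c=-564/43 d=188/43
S(17/4) = 2535/688

Δ: Δ0=-2, Δ1=-2, Δ2=7, Δ3=-7
row 1: diag=6, rhs=0; c'=1/6, d'=0
row 2: denom=4−1·1/6=23/6; d'=(54−1·0)/(23/6)=324/23
row 3: denom=4−1·6/23=86/23; d'=(-84−1·324/23)/(86/23)=-1128/43
back: M3=-1128/43
back: M2=324/23−6/23·-1128/43=900/43
back: M1=0−1/6·900/43=-150/43
M: M0=0, M1=-150/43, M2=900/43, M3=-1128/43, M4=0
seg 0: a=3, c=M0/2=0, d=(M1−M0)/(6·2)=-25/86, b=Δ0−h0·(2M0+M1)/6=-36/43
seg 1: a=-1, c=M1/2=-75/43, d=(M2−M1)/(6·1)=175/43, b=Δ1−h1·(2M1+M2)/6=-186/43
seg 2: a=-3, c=M2/2=450/43, d=(M3−M2)/(6·1)=-338/43, b=Δ2−h2·(2M2+M3)/6=189/43
seg 3: a=4, c=M3/2=-564/43, d=(M4−M3)/(6·1)=188/43, b=Δ3−h3·(2M3+M4)/6=75/43
t_q=17/4 → seg 3, τ=1/4; S=4+75/43·τ+-564/43·τ²+188/43·τ³=2535/688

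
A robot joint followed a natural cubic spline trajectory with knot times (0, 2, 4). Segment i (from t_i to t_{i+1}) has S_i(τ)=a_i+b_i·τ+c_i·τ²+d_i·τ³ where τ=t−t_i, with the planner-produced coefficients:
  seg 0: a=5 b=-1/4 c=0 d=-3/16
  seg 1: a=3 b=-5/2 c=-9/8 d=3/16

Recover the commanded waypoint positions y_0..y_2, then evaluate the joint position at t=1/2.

y_0=5 y_1=3 y_2=-5
S(1/2) = 621/128

y_0 = S_0(0) = a_0 = 5
y_1 = S_1(0) = a_1 = 3
y_2 = S_1(2) = -5
t_q=1/2 is in segment 0 (τ=1/2); S_0(τ)=621/128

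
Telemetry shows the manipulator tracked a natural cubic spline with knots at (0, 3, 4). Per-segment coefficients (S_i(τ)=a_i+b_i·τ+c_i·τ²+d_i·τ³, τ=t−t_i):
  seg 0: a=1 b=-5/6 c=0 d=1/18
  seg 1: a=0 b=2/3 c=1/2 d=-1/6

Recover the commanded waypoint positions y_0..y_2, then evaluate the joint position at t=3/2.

y_0=1 y_1=0 y_2=1
S(3/2) = -1/16

y_0 = S_0(0) = a_0 = 1
y_1 = S_1(0) = a_1 = 0
y_2 = S_1(1) = 1
t_q=3/2 is in segment 0 (τ=3/2); S_0(τ)=-1/16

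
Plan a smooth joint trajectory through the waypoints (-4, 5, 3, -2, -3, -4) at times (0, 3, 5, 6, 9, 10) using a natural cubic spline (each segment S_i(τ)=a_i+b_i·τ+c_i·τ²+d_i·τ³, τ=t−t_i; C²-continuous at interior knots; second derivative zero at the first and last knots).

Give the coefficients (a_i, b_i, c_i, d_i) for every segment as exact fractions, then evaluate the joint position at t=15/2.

  seg 0: a=-4 b=2827/750 c=0 d=-577/6750
  seg 1: a=5 b=548/375 c=-577/750 d=-173/750
  seg 2: a=3 b=-548/125 c=-323/150 d=1153/750
  seg 3: a=-2 b=-3059/750 c=922/375 d=-2723/6750
  seg 4: a=-3 b=-82/375 c=-293/250 d=293/750
S(15/2) = -1579/400

Δ: Δ0=3, Δ1=-1, Δ2=-5, Δ3=-1/3, Δ4=-1
row 1: diag=10, rhs=-24; c'=1/5, d'=-12/5
row 2: denom=6−2·1/5=28/5; d'=(-24−2·-12/5)/(28/5)=-24/7
row 3: denom=8−1·5/28=219/28; d'=(28−1·-24/7)/(219/28)=880/219
row 4: denom=8−3·28/73=500/73; d'=(-4−3·880/219)/(500/73)=-293/125
back: M4=-293/125
back: M3=880/219−28/73·-293/125=1844/375
back: M2=-24/7−5/28·1844/375=-323/75
back: M1=-12/5−1/5·-323/75=-577/375
M: M0=0, M1=-577/375, M2=-323/75, M3=1844/375, M4=-293/125, M5=0
seg 0: a=-4, c=M0/2=0, d=(M1−M0)/(6·3)=-577/6750, b=Δ0−h0·(2M0+M1)/6=2827/750
seg 1: a=5, c=M1/2=-577/750, d=(M2−M1)/(6·2)=-173/750, b=Δ1−h1·(2M1+M2)/6=548/375
seg 2: a=3, c=M2/2=-323/150, d=(M3−M2)/(6·1)=1153/750, b=Δ2−h2·(2M2+M3)/6=-548/125
seg 3: a=-2, c=M3/2=922/375, d=(M4−M3)/(6·3)=-2723/6750, b=Δ3−h3·(2M3+M4)/6=-3059/750
seg 4: a=-3, c=M4/2=-293/250, d=(M5−M4)/(6·1)=293/750, b=Δ4−h4·(2M4+M5)/6=-82/375
t_q=15/2 → seg 3, τ=3/2; S=-2+-3059/750·τ+922/375·τ²+-2723/6750·τ³=-1579/400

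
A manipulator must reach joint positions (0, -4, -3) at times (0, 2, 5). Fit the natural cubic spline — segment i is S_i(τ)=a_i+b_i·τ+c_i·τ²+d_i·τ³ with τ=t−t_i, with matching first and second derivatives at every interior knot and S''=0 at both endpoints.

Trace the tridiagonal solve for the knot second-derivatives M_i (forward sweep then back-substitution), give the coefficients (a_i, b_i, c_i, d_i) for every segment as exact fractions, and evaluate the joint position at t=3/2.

  seg 0: a=0 b=-37/15 c=0 d=7/60
  seg 1: a=-4 b=-16/15 c=7/10 d=-7/90
S(3/2) = -529/160

Δ: Δ0=-2, Δ1=1/3
row 1: diag=10, rhs=14; c'=3/10, d'=7/5
back: M1=7/5
M: M0=0, M1=7/5, M2=0
seg 0: a=0, c=M0/2=0, d=(M1−M0)/(6·2)=7/60, b=Δ0−h0·(2M0+M1)/6=-37/15
seg 1: a=-4, c=M1/2=7/10, d=(M2−M1)/(6·3)=-7/90, b=Δ1−h1·(2M1+M2)/6=-16/15
t_q=3/2 → seg 0, τ=3/2; S=0+-37/15·τ+0·τ²+7/60·τ³=-529/160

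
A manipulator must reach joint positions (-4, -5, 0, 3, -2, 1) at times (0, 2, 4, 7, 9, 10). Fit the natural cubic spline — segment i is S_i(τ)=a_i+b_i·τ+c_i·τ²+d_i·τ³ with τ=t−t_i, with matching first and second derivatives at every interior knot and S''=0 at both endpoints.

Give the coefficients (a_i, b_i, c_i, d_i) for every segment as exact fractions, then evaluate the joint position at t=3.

  seg 0: a=-4 b=-1225/956 c=0 d=747/3824
  seg 1: a=-5 b=254/239 c=2241/1912 d=-867/3824
  seg 2: a=0 b=2897/956 c=-45/239 d=-467/2868
  seg 3: a=3 b=-1193/478 c=-1581/956 d=1579/1912
  seg 4: a=-2 b=191/239 c=789/239 d=-263/239
S(3) = -11441/3824

Δ: Δ0=-1/2, Δ1=5/2, Δ2=1, Δ3=-5/2, Δ4=3
row 1: diag=8, rhs=18; c'=1/4, d'=9/4
row 2: denom=10−2·1/4=19/2; d'=(-9−2·9/4)/(19/2)=-27/19
row 3: denom=10−3·6/19=172/19; d'=(-21−3·-27/19)/(172/19)=-159/86
row 4: denom=6−2·19/86=239/43; d'=(33−2·-159/86)/(239/43)=1578/239
back: M4=1578/239
back: M3=-159/86−19/86·1578/239=-1581/478
back: M2=-27/19−6/19·-1581/478=-90/239
back: M1=9/4−1/4·-90/239=2241/956
M: M0=0, M1=2241/956, M2=-90/239, M3=-1581/478, M4=1578/239, M5=0
seg 0: a=-4, c=M0/2=0, d=(M1−M0)/(6·2)=747/3824, b=Δ0−h0·(2M0+M1)/6=-1225/956
seg 1: a=-5, c=M1/2=2241/1912, d=(M2−M1)/(6·2)=-867/3824, b=Δ1−h1·(2M1+M2)/6=254/239
seg 2: a=0, c=M2/2=-45/239, d=(M3−M2)/(6·3)=-467/2868, b=Δ2−h2·(2M2+M3)/6=2897/956
seg 3: a=3, c=M3/2=-1581/956, d=(M4−M3)/(6·2)=1579/1912, b=Δ3−h3·(2M3+M4)/6=-1193/478
seg 4: a=-2, c=M4/2=789/239, d=(M5−M4)/(6·1)=-263/239, b=Δ4−h4·(2M4+M5)/6=191/239
t_q=3 → seg 1, τ=1; S=-5+254/239·τ+2241/1912·τ²+-867/3824·τ³=-11441/3824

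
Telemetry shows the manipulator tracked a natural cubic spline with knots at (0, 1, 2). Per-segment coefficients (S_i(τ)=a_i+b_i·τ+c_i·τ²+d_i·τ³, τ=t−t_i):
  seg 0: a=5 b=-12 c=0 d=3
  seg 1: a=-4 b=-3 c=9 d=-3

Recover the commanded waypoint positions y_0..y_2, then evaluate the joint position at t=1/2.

y_0=5 y_1=-4 y_2=-1
S(1/2) = -5/8

y_0 = S_0(0) = a_0 = 5
y_1 = S_1(0) = a_1 = -4
y_2 = S_1(1) = -1
t_q=1/2 is in segment 0 (τ=1/2); S_0(τ)=-5/8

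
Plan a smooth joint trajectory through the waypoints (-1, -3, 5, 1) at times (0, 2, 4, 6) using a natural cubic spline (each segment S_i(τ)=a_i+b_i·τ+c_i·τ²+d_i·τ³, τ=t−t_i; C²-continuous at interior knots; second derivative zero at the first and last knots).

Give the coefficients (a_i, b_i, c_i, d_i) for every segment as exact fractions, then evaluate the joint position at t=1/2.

Δ: Δ0=-1, Δ1=4, Δ2=-2
row 1: diag=8, rhs=30; c'=1/4, d'=15/4
row 2: denom=8−2·1/4=15/2; d'=(-36−2·15/4)/(15/2)=-29/5
back: M2=-29/5
back: M1=15/4−1/4·-29/5=26/5
M: M0=0, M1=26/5, M2=-29/5, M3=0
seg 0: a=-1, c=M0/2=0, d=(M1−M0)/(6·2)=13/30, b=Δ0−h0·(2M0+M1)/6=-41/15
seg 1: a=-3, c=M1/2=13/5, d=(M2−M1)/(6·2)=-11/12, b=Δ1−h1·(2M1+M2)/6=37/15
seg 2: a=5, c=M2/2=-29/10, d=(M3−M2)/(6·2)=29/60, b=Δ2−h2·(2M2+M3)/6=28/15
t_q=1/2 → seg 0, τ=1/2; S=-1+-41/15·τ+0·τ²+13/30·τ³=-37/16

  seg 0: a=-1 b=-41/15 c=0 d=13/30
  seg 1: a=-3 b=37/15 c=13/5 d=-11/12
  seg 2: a=5 b=28/15 c=-29/10 d=29/60
S(1/2) = -37/16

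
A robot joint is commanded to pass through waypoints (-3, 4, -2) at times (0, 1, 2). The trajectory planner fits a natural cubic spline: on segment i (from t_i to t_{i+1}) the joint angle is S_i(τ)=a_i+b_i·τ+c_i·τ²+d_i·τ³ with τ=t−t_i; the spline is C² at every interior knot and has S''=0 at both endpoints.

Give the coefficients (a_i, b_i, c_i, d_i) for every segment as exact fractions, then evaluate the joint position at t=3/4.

Δ: Δ0=7, Δ1=-6
row 1: diag=4, rhs=-78; c'=1/4, d'=-39/2
back: M1=-39/2
M: M0=0, M1=-39/2, M2=0
seg 0: a=-3, c=M0/2=0, d=(M1−M0)/(6·1)=-13/4, b=Δ0−h0·(2M0+M1)/6=41/4
seg 1: a=4, c=M1/2=-39/4, d=(M2−M1)/(6·1)=13/4, b=Δ1−h1·(2M1+M2)/6=1/2
t_q=3/4 → seg 0, τ=3/4; S=-3+41/4·τ+0·τ²+-13/4·τ³=849/256

  seg 0: a=-3 b=41/4 c=0 d=-13/4
  seg 1: a=4 b=1/2 c=-39/4 d=13/4
S(3/4) = 849/256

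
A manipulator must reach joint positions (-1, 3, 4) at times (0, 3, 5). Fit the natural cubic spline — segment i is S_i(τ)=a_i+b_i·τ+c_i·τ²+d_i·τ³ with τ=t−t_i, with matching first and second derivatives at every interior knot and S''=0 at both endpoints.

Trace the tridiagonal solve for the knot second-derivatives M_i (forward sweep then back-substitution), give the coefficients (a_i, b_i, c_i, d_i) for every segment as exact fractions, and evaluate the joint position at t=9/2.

  seg 0: a=-1 b=19/12 c=0 d=-1/36
  seg 1: a=3 b=5/6 c=-1/4 d=1/24
S(9/2) = 245/64

Δ: Δ0=4/3, Δ1=1/2
row 1: diag=10, rhs=-5; c'=1/5, d'=-1/2
back: M1=-1/2
M: M0=0, M1=-1/2, M2=0
seg 0: a=-1, c=M0/2=0, d=(M1−M0)/(6·3)=-1/36, b=Δ0−h0·(2M0+M1)/6=19/12
seg 1: a=3, c=M1/2=-1/4, d=(M2−M1)/(6·2)=1/24, b=Δ1−h1·(2M1+M2)/6=5/6
t_q=9/2 → seg 1, τ=3/2; S=3+5/6·τ+-1/4·τ²+1/24·τ³=245/64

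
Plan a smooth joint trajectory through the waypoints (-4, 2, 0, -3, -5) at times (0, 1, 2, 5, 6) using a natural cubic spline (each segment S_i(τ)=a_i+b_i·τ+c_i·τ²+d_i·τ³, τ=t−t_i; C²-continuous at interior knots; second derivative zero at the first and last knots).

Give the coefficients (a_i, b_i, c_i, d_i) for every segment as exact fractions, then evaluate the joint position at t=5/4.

Δ: Δ0=6, Δ1=-2, Δ2=-1, Δ3=-2
row 1: diag=4, rhs=-48; c'=1/4, d'=-12
row 2: denom=8−1·1/4=31/4; d'=(6−1·-12)/(31/4)=72/31
row 3: denom=8−3·12/31=212/31; d'=(-6−3·72/31)/(212/31)=-201/106
back: M3=-201/106
back: M2=72/31−12/31·-201/106=162/53
back: M1=-12−1/4·162/53=-1353/106
M: M0=0, M1=-1353/106, M2=162/53, M3=-201/106, M4=0
seg 0: a=-4, c=M0/2=0, d=(M1−M0)/(6·1)=-451/212, b=Δ0−h0·(2M0+M1)/6=1723/212
seg 1: a=2, c=M1/2=-1353/212, d=(M2−M1)/(6·1)=559/212, b=Δ1−h1·(2M1+M2)/6=185/106
seg 2: a=0, c=M2/2=81/53, d=(M3−M2)/(6·3)=-175/636, b=Δ2−h2·(2M2+M3)/6=-659/212
seg 3: a=-3, c=M3/2=-201/212, d=(M4−M3)/(6·1)=67/212, b=Δ3−h3·(2M3+M4)/6=-145/106
t_q=5/4 → seg 1, τ=1/4; S=2+185/106·τ+-1353/212·τ²+559/212·τ³=28203/13568

  seg 0: a=-4 b=1723/212 c=0 d=-451/212
  seg 1: a=2 b=185/106 c=-1353/212 d=559/212
  seg 2: a=0 b=-659/212 c=81/53 d=-175/636
  seg 3: a=-3 b=-145/106 c=-201/212 d=67/212
S(5/4) = 28203/13568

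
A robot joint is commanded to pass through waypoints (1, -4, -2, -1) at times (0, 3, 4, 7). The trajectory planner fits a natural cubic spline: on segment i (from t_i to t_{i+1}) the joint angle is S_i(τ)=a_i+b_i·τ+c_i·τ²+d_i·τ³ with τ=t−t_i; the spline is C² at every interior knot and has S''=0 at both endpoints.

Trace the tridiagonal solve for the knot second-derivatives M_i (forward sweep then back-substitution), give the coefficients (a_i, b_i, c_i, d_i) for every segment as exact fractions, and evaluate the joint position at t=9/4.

Δ: Δ0=-5/3, Δ1=2, Δ2=1/3
row 1: diag=8, rhs=22; c'=1/8, d'=11/4
row 2: denom=8−1·1/8=63/8; d'=(-10−1·11/4)/(63/8)=-34/21
back: M2=-34/21
back: M1=11/4−1/8·-34/21=62/21
M: M0=0, M1=62/21, M2=-34/21, M3=0
seg 0: a=1, c=M0/2=0, d=(M1−M0)/(6·3)=31/189, b=Δ0−h0·(2M0+M1)/6=-22/7
seg 1: a=-4, c=M1/2=31/21, d=(M2−M1)/(6·1)=-16/21, b=Δ1−h1·(2M1+M2)/6=9/7
seg 2: a=-2, c=M2/2=-17/21, d=(M3−M2)/(6·3)=17/189, b=Δ2−h2·(2M2+M3)/6=41/21
t_q=9/4 → seg 0, τ=9/4; S=1+-22/7·τ+0·τ²+31/189·τ³=-269/64

  seg 0: a=1 b=-22/7 c=0 d=31/189
  seg 1: a=-4 b=9/7 c=31/21 d=-16/21
  seg 2: a=-2 b=41/21 c=-17/21 d=17/189
S(9/4) = -269/64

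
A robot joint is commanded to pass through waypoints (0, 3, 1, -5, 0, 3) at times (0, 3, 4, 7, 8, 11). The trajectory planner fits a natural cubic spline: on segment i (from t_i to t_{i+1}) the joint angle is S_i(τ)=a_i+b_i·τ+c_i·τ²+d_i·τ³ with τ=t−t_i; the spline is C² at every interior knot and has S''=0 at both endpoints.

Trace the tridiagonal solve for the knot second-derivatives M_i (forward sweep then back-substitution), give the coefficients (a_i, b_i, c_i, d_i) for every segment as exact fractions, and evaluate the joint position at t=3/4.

Δ: Δ0=1, Δ1=-2, Δ2=-2, Δ3=5, Δ4=1
row 1: diag=8, rhs=-18; c'=1/8, d'=-9/4
row 2: denom=8−1·1/8=63/8; d'=(0−1·-9/4)/(63/8)=2/7
row 3: denom=8−3·8/21=48/7; d'=(42−3·2/7)/(48/7)=6
row 4: denom=8−1·7/48=377/48; d'=(-24−1·6)/(377/48)=-1440/377
back: M4=-1440/377
back: M3=6−7/48·-1440/377=2472/377
back: M2=2/7−8/21·2472/377=-834/377
back: M1=-9/4−1/8·-834/377=-744/377
M: M0=0, M1=-744/377, M2=-834/377, M3=2472/377, M4=-1440/377, M5=0
seg 0: a=0, c=M0/2=0, d=(M1−M0)/(6·3)=-124/1131, b=Δ0−h0·(2M0+M1)/6=749/377
seg 1: a=3, c=M1/2=-372/377, d=(M2−M1)/(6·1)=-15/377, b=Δ1−h1·(2M1+M2)/6=-367/377
seg 2: a=1, c=M2/2=-417/377, d=(M3−M2)/(6·3)=19/39, b=Δ2−h2·(2M2+M3)/6=-1156/377
seg 3: a=-5, c=M3/2=1236/377, d=(M4−M3)/(6·1)=-652/377, b=Δ3−h3·(2M3+M4)/6=1301/377
seg 4: a=0, c=M4/2=-720/377, d=(M5−M4)/(6·3)=80/377, b=Δ4−h4·(2M4+M5)/6=1817/377
t_q=3/4 → seg 0, τ=3/4; S=0+749/377·τ+0·τ²+-124/1131·τ³=8709/6032

  seg 0: a=0 b=749/377 c=0 d=-124/1131
  seg 1: a=3 b=-367/377 c=-372/377 d=-15/377
  seg 2: a=1 b=-1156/377 c=-417/377 d=19/39
  seg 3: a=-5 b=1301/377 c=1236/377 d=-652/377
  seg 4: a=0 b=1817/377 c=-720/377 d=80/377
S(3/4) = 8709/6032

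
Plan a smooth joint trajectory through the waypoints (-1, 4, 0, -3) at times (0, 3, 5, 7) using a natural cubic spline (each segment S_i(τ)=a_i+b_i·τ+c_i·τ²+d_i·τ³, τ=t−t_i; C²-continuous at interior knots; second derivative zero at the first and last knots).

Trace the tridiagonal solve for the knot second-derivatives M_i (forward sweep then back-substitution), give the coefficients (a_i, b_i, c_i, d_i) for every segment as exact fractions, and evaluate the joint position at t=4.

  seg 0: a=-1 b=653/228 c=0 d=-91/684
  seg 1: a=4 b=-83/114 c=-91/76 d=16/57
  seg 2: a=0 b=-245/114 c=37/76 d=-37/456
S(4) = 179/76

Δ: Δ0=5/3, Δ1=-2, Δ2=-3/2
row 1: diag=10, rhs=-22; c'=1/5, d'=-11/5
row 2: denom=8−2·1/5=38/5; d'=(3−2·-11/5)/(38/5)=37/38
back: M2=37/38
back: M1=-11/5−1/5·37/38=-91/38
M: M0=0, M1=-91/38, M2=37/38, M3=0
seg 0: a=-1, c=M0/2=0, d=(M1−M0)/(6·3)=-91/684, b=Δ0−h0·(2M0+M1)/6=653/228
seg 1: a=4, c=M1/2=-91/76, d=(M2−M1)/(6·2)=16/57, b=Δ1−h1·(2M1+M2)/6=-83/114
seg 2: a=0, c=M2/2=37/76, d=(M3−M2)/(6·2)=-37/456, b=Δ2−h2·(2M2+M3)/6=-245/114
t_q=4 → seg 1, τ=1; S=4+-83/114·τ+-91/76·τ²+16/57·τ³=179/76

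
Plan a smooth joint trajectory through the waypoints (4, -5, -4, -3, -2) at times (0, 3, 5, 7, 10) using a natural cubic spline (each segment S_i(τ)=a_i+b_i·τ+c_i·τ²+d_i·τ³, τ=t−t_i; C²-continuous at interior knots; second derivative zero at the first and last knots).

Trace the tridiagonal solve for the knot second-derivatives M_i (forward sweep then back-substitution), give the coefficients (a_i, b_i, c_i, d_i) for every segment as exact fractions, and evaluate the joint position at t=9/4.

Δ: Δ0=-3, Δ1=1/2, Δ2=1/2, Δ3=1/3
row 1: diag=10, rhs=21; c'=1/5, d'=21/10
row 2: denom=8−2·1/5=38/5; d'=(0−2·21/10)/(38/5)=-21/38
row 3: denom=10−2·5/19=180/19; d'=(-1−2·-21/38)/(180/19)=1/90
back: M3=1/90
back: M2=-21/38−5/19·1/90=-5/9
back: M1=21/10−1/5·-5/9=199/90
M: M0=0, M1=199/90, M2=-5/9, M3=1/90, M4=0
seg 0: a=4, c=M0/2=0, d=(M1−M0)/(6·3)=199/1620, b=Δ0−h0·(2M0+M1)/6=-739/180
seg 1: a=-5, c=M1/2=199/180, d=(M2−M1)/(6·2)=-83/360, b=Δ1−h1·(2M1+M2)/6=-71/90
seg 2: a=-4, c=M2/2=-5/18, d=(M3−M2)/(6·2)=17/360, b=Δ2−h2·(2M2+M3)/6=13/15
seg 3: a=-3, c=M3/2=1/180, d=(M4−M3)/(6·3)=-1/1620, b=Δ3−h3·(2M3+M4)/6=29/90
t_q=9/4 → seg 0, τ=9/4; S=4+-739/180·τ+0·τ²+199/1620·τ³=-4913/1280

  seg 0: a=4 b=-739/180 c=0 d=199/1620
  seg 1: a=-5 b=-71/90 c=199/180 d=-83/360
  seg 2: a=-4 b=13/15 c=-5/18 d=17/360
  seg 3: a=-3 b=29/90 c=1/180 d=-1/1620
S(9/4) = -4913/1280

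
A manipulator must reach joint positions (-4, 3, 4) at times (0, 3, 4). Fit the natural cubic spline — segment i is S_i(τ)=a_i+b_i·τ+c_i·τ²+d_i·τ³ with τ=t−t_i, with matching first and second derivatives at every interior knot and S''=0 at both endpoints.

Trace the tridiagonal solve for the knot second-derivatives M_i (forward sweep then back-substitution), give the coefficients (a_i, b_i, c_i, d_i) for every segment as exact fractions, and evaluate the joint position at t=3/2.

Δ: Δ0=7/3, Δ1=1
row 1: diag=8, rhs=-8; c'=1/8, d'=-1
back: M1=-1
M: M0=0, M1=-1, M2=0
seg 0: a=-4, c=M0/2=0, d=(M1−M0)/(6·3)=-1/18, b=Δ0−h0·(2M0+M1)/6=17/6
seg 1: a=3, c=M1/2=-1/2, d=(M2−M1)/(6·1)=1/6, b=Δ1−h1·(2M1+M2)/6=4/3
t_q=3/2 → seg 0, τ=3/2; S=-4+17/6·τ+0·τ²+-1/18·τ³=1/16

  seg 0: a=-4 b=17/6 c=0 d=-1/18
  seg 1: a=3 b=4/3 c=-1/2 d=1/6
S(3/2) = 1/16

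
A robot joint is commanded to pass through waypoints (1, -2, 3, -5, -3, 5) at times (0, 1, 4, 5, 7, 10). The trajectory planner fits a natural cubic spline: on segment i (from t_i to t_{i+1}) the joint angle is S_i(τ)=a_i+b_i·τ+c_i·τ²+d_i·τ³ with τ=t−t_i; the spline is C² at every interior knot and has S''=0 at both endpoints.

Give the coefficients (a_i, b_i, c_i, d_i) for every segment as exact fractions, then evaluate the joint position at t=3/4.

  seg 0: a=1 b=-1616/375 c=0 d=491/375
  seg 1: a=-2 b=-143/375 c=491/125 d=-1217/1125
  seg 2: a=3 b=-2258/375 c=-726/125 d=1436/375
  seg 3: a=-5 b=-2306/375 c=142/25 d=-1579/1500
  seg 4: a=-3 b=1477/375 c=-159/250 d=53/750
S(3/4) = -13437/8000

Δ: Δ0=-3, Δ1=5/3, Δ2=-8, Δ3=1, Δ4=8/3
row 1: diag=8, rhs=28; c'=3/8, d'=7/2
row 2: denom=8−3·3/8=55/8; d'=(-58−3·7/2)/(55/8)=-548/55
row 3: denom=6−1·8/55=322/55; d'=(54−1·-548/55)/(322/55)=1759/161
row 4: denom=10−2·55/161=1500/161; d'=(10−2·1759/161)/(1500/161)=-159/125
back: M4=-159/125
back: M3=1759/161−55/161·-159/125=284/25
back: M2=-548/55−8/55·284/25=-1452/125
back: M1=7/2−3/8·-1452/125=982/125
M: M0=0, M1=982/125, M2=-1452/125, M3=284/25, M4=-159/125, M5=0
seg 0: a=1, c=M0/2=0, d=(M1−M0)/(6·1)=491/375, b=Δ0−h0·(2M0+M1)/6=-1616/375
seg 1: a=-2, c=M1/2=491/125, d=(M2−M1)/(6·3)=-1217/1125, b=Δ1−h1·(2M1+M2)/6=-143/375
seg 2: a=3, c=M2/2=-726/125, d=(M3−M2)/(6·1)=1436/375, b=Δ2−h2·(2M2+M3)/6=-2258/375
seg 3: a=-5, c=M3/2=142/25, d=(M4−M3)/(6·2)=-1579/1500, b=Δ3−h3·(2M3+M4)/6=-2306/375
seg 4: a=-3, c=M4/2=-159/250, d=(M5−M4)/(6·3)=53/750, b=Δ4−h4·(2M4+M5)/6=1477/375
t_q=3/4 → seg 0, τ=3/4; S=1+-1616/375·τ+0·τ²+491/375·τ³=-13437/8000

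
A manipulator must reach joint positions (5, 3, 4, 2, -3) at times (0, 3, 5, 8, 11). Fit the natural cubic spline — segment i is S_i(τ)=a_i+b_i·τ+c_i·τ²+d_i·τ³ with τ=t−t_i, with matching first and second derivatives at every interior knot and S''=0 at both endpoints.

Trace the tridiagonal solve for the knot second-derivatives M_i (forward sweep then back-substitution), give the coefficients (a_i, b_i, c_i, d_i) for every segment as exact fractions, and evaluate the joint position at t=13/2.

Δ: Δ0=-2/3, Δ1=1/2, Δ2=-2/3, Δ3=-5/3
row 1: diag=10, rhs=7; c'=1/5, d'=7/10
row 2: denom=10−2·1/5=48/5; d'=(-7−2·7/10)/(48/5)=-7/8
row 3: denom=12−3·5/16=177/16; d'=(-6−3·-7/8)/(177/16)=-18/59
back: M3=-18/59
back: M2=-7/8−5/16·-18/59=-46/59
back: M1=7/10−1/5·-46/59=101/118
M: M0=0, M1=101/118, M2=-46/59, M3=-18/59, M4=0
seg 0: a=5, c=M0/2=0, d=(M1−M0)/(6·3)=101/2124, b=Δ0−h0·(2M0+M1)/6=-775/708
seg 1: a=3, c=M1/2=101/236, d=(M2−M1)/(6·2)=-193/1416, b=Δ1−h1·(2M1+M2)/6=67/354
seg 2: a=4, c=M2/2=-23/59, d=(M3−M2)/(6·3)=14/531, b=Δ2−h2·(2M2+M3)/6=47/177
seg 3: a=2, c=M3/2=-9/59, d=(M4−M3)/(6·3)=1/59, b=Δ3−h3·(2M3+M4)/6=-241/177
t_q=13/2 → seg 2, τ=3/2; S=4+47/177·τ+-23/59·τ²+14/531·τ³=213/59

  seg 0: a=5 b=-775/708 c=0 d=101/2124
  seg 1: a=3 b=67/354 c=101/236 d=-193/1416
  seg 2: a=4 b=47/177 c=-23/59 d=14/531
  seg 3: a=2 b=-241/177 c=-9/59 d=1/59
S(13/2) = 213/59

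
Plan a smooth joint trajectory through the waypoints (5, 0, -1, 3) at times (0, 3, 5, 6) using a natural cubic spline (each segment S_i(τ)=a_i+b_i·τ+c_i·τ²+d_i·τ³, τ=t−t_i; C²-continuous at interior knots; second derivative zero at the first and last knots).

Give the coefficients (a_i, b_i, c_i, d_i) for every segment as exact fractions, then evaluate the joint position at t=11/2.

Δ: Δ0=-5/3, Δ1=-1/2, Δ2=4
row 1: diag=10, rhs=7; c'=1/5, d'=7/10
row 2: denom=6−2·1/5=28/5; d'=(27−2·7/10)/(28/5)=32/7
back: M2=32/7
back: M1=7/10−1/5·32/7=-3/14
M: M0=0, M1=-3/14, M2=32/7, M3=0
seg 0: a=5, c=M0/2=0, d=(M1−M0)/(6·3)=-1/84, b=Δ0−h0·(2M0+M1)/6=-131/84
seg 1: a=0, c=M1/2=-3/28, d=(M2−M1)/(6·2)=67/168, b=Δ1−h1·(2M1+M2)/6=-79/42
seg 2: a=-1, c=M2/2=16/7, d=(M3−M2)/(6·1)=-16/21, b=Δ2−h2·(2M2+M3)/6=52/21
t_q=11/2 → seg 2, τ=1/2; S=-1+52/21·τ+16/7·τ²+-16/21·τ³=5/7

  seg 0: a=5 b=-131/84 c=0 d=-1/84
  seg 1: a=0 b=-79/42 c=-3/28 d=67/168
  seg 2: a=-1 b=52/21 c=16/7 d=-16/21
S(11/2) = 5/7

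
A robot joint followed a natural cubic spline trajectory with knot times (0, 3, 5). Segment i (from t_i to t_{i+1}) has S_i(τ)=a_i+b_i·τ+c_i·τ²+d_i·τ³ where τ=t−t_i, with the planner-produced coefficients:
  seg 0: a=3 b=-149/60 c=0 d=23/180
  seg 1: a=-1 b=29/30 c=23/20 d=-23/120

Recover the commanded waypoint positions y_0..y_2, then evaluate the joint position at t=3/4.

y_0=3 y_1=-1 y_2=4
S(3/4) = 305/256

y_0 = S_0(0) = a_0 = 3
y_1 = S_1(0) = a_1 = -1
y_2 = S_1(2) = 4
t_q=3/4 is in segment 0 (τ=3/4); S_0(τ)=305/256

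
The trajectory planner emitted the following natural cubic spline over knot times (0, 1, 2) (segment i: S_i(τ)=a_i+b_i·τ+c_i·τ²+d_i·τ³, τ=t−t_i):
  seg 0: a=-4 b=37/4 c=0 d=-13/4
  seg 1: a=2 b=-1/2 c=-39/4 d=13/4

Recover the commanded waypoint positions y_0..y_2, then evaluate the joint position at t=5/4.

y_0=-4 y_1=2 y_2=-5
S(5/4) = 337/256

y_0 = S_0(0) = a_0 = -4
y_1 = S_1(0) = a_1 = 2
y_2 = S_1(1) = -5
t_q=5/4 is in segment 1 (τ=1/4); S_1(τ)=337/256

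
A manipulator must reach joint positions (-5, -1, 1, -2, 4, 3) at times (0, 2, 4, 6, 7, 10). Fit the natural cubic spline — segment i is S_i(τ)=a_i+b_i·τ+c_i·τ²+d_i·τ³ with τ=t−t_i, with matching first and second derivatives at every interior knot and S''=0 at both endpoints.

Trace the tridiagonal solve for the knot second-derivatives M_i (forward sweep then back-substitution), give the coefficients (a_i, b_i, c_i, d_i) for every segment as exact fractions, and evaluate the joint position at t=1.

Δ: Δ0=2, Δ1=1, Δ2=-3/2, Δ3=6, Δ4=-1/3
row 1: diag=8, rhs=-6; c'=1/4, d'=-3/4
row 2: denom=8−2·1/4=15/2; d'=(-15−2·-3/4)/(15/2)=-9/5
row 3: denom=6−2·4/15=82/15; d'=(45−2·-9/5)/(82/15)=729/82
row 4: denom=8−1·15/82=641/82; d'=(-38−1·729/82)/(641/82)=-3845/641
back: M4=-3845/641
back: M3=729/82−15/82·-3845/641=6402/641
back: M2=-9/5−4/15·6402/641=-2861/641
back: M1=-3/4−1/4·-2861/641=469/1282
M: M0=0, M1=469/1282, M2=-2861/641, M3=6402/641, M4=-3845/641, M5=0
seg 0: a=-5, c=M0/2=0, d=(M1−M0)/(6·2)=469/15384, b=Δ0−h0·(2M0+M1)/6=7223/3846
seg 1: a=-1, c=M1/2=469/2564, d=(M2−M1)/(6·2)=-6191/15384, b=Δ1−h1·(2M1+M2)/6=4315/1923
seg 2: a=1, c=M2/2=-2861/1282, d=(M3−M2)/(6·2)=9263/7692, b=Δ2−h2·(2M2+M3)/6=-7129/3846
seg 3: a=-2, c=M3/2=3201/641, d=(M4−M3)/(6·1)=-10247/3846, b=Δ3−h3·(2M3+M4)/6=14117/3846
seg 4: a=4, c=M4/2=-3845/1282, d=(M5−M4)/(6·3)=3845/11538, b=Δ4−h4·(2M4+M5)/6=10894/1923
t_q=1 → seg 0, τ=1; S=-5+7223/3846·τ+0·τ²+469/15384·τ³=-15853/5128

  seg 0: a=-5 b=7223/3846 c=0 d=469/15384
  seg 1: a=-1 b=4315/1923 c=469/2564 d=-6191/15384
  seg 2: a=1 b=-7129/3846 c=-2861/1282 d=9263/7692
  seg 3: a=-2 b=14117/3846 c=3201/641 d=-10247/3846
  seg 4: a=4 b=10894/1923 c=-3845/1282 d=3845/11538
S(1) = -15853/5128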